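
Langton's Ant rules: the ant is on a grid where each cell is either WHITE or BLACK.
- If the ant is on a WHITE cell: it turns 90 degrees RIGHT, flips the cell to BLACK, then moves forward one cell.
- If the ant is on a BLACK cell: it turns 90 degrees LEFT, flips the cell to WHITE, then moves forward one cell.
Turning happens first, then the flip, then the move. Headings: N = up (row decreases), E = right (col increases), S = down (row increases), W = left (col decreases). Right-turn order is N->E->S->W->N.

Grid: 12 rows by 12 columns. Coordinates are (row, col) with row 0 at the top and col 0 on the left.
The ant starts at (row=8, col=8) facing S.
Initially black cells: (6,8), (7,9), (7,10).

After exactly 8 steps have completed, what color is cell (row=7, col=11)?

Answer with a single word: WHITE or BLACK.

Answer: WHITE

Derivation:
Step 1: on WHITE (8,8): turn R to W, flip to black, move to (8,7). |black|=4
Step 2: on WHITE (8,7): turn R to N, flip to black, move to (7,7). |black|=5
Step 3: on WHITE (7,7): turn R to E, flip to black, move to (7,8). |black|=6
Step 4: on WHITE (7,8): turn R to S, flip to black, move to (8,8). |black|=7
Step 5: on BLACK (8,8): turn L to E, flip to white, move to (8,9). |black|=6
Step 6: on WHITE (8,9): turn R to S, flip to black, move to (9,9). |black|=7
Step 7: on WHITE (9,9): turn R to W, flip to black, move to (9,8). |black|=8
Step 8: on WHITE (9,8): turn R to N, flip to black, move to (8,8). |black|=9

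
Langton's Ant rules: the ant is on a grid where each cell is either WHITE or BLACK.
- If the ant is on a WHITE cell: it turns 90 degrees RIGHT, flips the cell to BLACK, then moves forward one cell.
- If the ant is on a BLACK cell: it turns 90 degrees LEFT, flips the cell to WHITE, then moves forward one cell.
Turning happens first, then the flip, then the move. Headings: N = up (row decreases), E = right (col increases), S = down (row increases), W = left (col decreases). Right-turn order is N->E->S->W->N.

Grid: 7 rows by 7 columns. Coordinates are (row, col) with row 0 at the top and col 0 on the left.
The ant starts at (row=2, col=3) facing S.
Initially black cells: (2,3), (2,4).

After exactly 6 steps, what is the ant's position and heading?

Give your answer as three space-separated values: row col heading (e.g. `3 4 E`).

Answer: 1 4 N

Derivation:
Step 1: on BLACK (2,3): turn L to E, flip to white, move to (2,4). |black|=1
Step 2: on BLACK (2,4): turn L to N, flip to white, move to (1,4). |black|=0
Step 3: on WHITE (1,4): turn R to E, flip to black, move to (1,5). |black|=1
Step 4: on WHITE (1,5): turn R to S, flip to black, move to (2,5). |black|=2
Step 5: on WHITE (2,5): turn R to W, flip to black, move to (2,4). |black|=3
Step 6: on WHITE (2,4): turn R to N, flip to black, move to (1,4). |black|=4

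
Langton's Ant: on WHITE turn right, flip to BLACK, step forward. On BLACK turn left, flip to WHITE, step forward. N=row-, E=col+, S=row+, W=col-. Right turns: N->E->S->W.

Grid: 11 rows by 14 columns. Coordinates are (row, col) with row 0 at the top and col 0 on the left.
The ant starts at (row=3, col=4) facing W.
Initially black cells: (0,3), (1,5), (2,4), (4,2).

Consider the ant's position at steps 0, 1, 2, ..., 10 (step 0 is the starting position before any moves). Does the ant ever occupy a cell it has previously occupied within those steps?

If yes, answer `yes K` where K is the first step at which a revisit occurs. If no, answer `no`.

Answer: yes 5

Derivation:
Step 1: on WHITE (3,4): turn R to N, flip to black, move to (2,4). |black|=5 — new cell
Step 2: on BLACK (2,4): turn L to W, flip to white, move to (2,3). |black|=4 — new cell
Step 3: on WHITE (2,3): turn R to N, flip to black, move to (1,3). |black|=5 — new cell
Step 4: on WHITE (1,3): turn R to E, flip to black, move to (1,4). |black|=6 — new cell
Step 5: on WHITE (1,4): turn R to S, flip to black, move to (2,4). |black|=7 — REVISIT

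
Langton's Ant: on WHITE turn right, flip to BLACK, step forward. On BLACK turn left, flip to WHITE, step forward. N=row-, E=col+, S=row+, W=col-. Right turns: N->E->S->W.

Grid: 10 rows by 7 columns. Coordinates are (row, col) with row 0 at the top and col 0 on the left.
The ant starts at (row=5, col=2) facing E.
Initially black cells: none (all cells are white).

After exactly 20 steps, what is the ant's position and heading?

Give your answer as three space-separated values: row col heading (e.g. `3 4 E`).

Answer: 3 0 W

Derivation:
Step 1: on WHITE (5,2): turn R to S, flip to black, move to (6,2). |black|=1
Step 2: on WHITE (6,2): turn R to W, flip to black, move to (6,1). |black|=2
Step 3: on WHITE (6,1): turn R to N, flip to black, move to (5,1). |black|=3
Step 4: on WHITE (5,1): turn R to E, flip to black, move to (5,2). |black|=4
Step 5: on BLACK (5,2): turn L to N, flip to white, move to (4,2). |black|=3
Step 6: on WHITE (4,2): turn R to E, flip to black, move to (4,3). |black|=4
Step 7: on WHITE (4,3): turn R to S, flip to black, move to (5,3). |black|=5
Step 8: on WHITE (5,3): turn R to W, flip to black, move to (5,2). |black|=6
Step 9: on WHITE (5,2): turn R to N, flip to black, move to (4,2). |black|=7
Step 10: on BLACK (4,2): turn L to W, flip to white, move to (4,1). |black|=6
Step 11: on WHITE (4,1): turn R to N, flip to black, move to (3,1). |black|=7
Step 12: on WHITE (3,1): turn R to E, flip to black, move to (3,2). |black|=8
Step 13: on WHITE (3,2): turn R to S, flip to black, move to (4,2). |black|=9
Step 14: on WHITE (4,2): turn R to W, flip to black, move to (4,1). |black|=10
Step 15: on BLACK (4,1): turn L to S, flip to white, move to (5,1). |black|=9
Step 16: on BLACK (5,1): turn L to E, flip to white, move to (5,2). |black|=8
Step 17: on BLACK (5,2): turn L to N, flip to white, move to (4,2). |black|=7
Step 18: on BLACK (4,2): turn L to W, flip to white, move to (4,1). |black|=6
Step 19: on WHITE (4,1): turn R to N, flip to black, move to (3,1). |black|=7
Step 20: on BLACK (3,1): turn L to W, flip to white, move to (3,0). |black|=6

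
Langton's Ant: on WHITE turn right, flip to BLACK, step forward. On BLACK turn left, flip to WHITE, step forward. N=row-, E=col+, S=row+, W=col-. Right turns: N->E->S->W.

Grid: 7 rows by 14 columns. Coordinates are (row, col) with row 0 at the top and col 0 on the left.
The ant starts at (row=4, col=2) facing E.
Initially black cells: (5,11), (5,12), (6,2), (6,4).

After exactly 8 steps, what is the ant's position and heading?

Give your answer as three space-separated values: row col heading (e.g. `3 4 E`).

Answer: 4 2 W

Derivation:
Step 1: on WHITE (4,2): turn R to S, flip to black, move to (5,2). |black|=5
Step 2: on WHITE (5,2): turn R to W, flip to black, move to (5,1). |black|=6
Step 3: on WHITE (5,1): turn R to N, flip to black, move to (4,1). |black|=7
Step 4: on WHITE (4,1): turn R to E, flip to black, move to (4,2). |black|=8
Step 5: on BLACK (4,2): turn L to N, flip to white, move to (3,2). |black|=7
Step 6: on WHITE (3,2): turn R to E, flip to black, move to (3,3). |black|=8
Step 7: on WHITE (3,3): turn R to S, flip to black, move to (4,3). |black|=9
Step 8: on WHITE (4,3): turn R to W, flip to black, move to (4,2). |black|=10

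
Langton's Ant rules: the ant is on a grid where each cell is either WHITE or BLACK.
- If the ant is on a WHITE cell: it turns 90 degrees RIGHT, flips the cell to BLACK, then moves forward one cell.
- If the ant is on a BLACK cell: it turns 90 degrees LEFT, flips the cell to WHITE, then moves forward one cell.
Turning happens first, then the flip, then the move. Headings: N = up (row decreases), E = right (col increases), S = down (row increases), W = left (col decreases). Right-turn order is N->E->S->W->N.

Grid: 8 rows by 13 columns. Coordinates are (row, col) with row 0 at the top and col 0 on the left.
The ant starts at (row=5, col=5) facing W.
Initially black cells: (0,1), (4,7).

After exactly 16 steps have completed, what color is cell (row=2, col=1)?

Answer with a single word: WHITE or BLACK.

Answer: WHITE

Derivation:
Step 1: on WHITE (5,5): turn R to N, flip to black, move to (4,5). |black|=3
Step 2: on WHITE (4,5): turn R to E, flip to black, move to (4,6). |black|=4
Step 3: on WHITE (4,6): turn R to S, flip to black, move to (5,6). |black|=5
Step 4: on WHITE (5,6): turn R to W, flip to black, move to (5,5). |black|=6
Step 5: on BLACK (5,5): turn L to S, flip to white, move to (6,5). |black|=5
Step 6: on WHITE (6,5): turn R to W, flip to black, move to (6,4). |black|=6
Step 7: on WHITE (6,4): turn R to N, flip to black, move to (5,4). |black|=7
Step 8: on WHITE (5,4): turn R to E, flip to black, move to (5,5). |black|=8
Step 9: on WHITE (5,5): turn R to S, flip to black, move to (6,5). |black|=9
Step 10: on BLACK (6,5): turn L to E, flip to white, move to (6,6). |black|=8
Step 11: on WHITE (6,6): turn R to S, flip to black, move to (7,6). |black|=9
Step 12: on WHITE (7,6): turn R to W, flip to black, move to (7,5). |black|=10
Step 13: on WHITE (7,5): turn R to N, flip to black, move to (6,5). |black|=11
Step 14: on WHITE (6,5): turn R to E, flip to black, move to (6,6). |black|=12
Step 15: on BLACK (6,6): turn L to N, flip to white, move to (5,6). |black|=11
Step 16: on BLACK (5,6): turn L to W, flip to white, move to (5,5). |black|=10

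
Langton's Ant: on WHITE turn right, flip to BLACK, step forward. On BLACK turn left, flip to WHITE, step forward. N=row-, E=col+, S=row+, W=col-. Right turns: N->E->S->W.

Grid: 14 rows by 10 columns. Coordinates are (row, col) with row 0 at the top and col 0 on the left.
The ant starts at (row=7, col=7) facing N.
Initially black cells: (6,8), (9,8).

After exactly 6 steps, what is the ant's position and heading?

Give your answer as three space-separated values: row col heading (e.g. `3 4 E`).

Answer: 6 6 N

Derivation:
Step 1: on WHITE (7,7): turn R to E, flip to black, move to (7,8). |black|=3
Step 2: on WHITE (7,8): turn R to S, flip to black, move to (8,8). |black|=4
Step 3: on WHITE (8,8): turn R to W, flip to black, move to (8,7). |black|=5
Step 4: on WHITE (8,7): turn R to N, flip to black, move to (7,7). |black|=6
Step 5: on BLACK (7,7): turn L to W, flip to white, move to (7,6). |black|=5
Step 6: on WHITE (7,6): turn R to N, flip to black, move to (6,6). |black|=6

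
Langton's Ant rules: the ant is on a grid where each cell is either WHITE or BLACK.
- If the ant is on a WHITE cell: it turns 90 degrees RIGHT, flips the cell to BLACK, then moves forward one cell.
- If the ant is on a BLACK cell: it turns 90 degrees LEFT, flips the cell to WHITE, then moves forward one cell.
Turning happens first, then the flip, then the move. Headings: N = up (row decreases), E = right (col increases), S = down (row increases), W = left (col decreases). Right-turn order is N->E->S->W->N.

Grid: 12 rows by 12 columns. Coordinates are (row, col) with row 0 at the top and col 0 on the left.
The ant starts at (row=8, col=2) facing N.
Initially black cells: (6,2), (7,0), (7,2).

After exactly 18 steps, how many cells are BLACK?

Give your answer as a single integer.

Answer: 9

Derivation:
Step 1: on WHITE (8,2): turn R to E, flip to black, move to (8,3). |black|=4
Step 2: on WHITE (8,3): turn R to S, flip to black, move to (9,3). |black|=5
Step 3: on WHITE (9,3): turn R to W, flip to black, move to (9,2). |black|=6
Step 4: on WHITE (9,2): turn R to N, flip to black, move to (8,2). |black|=7
Step 5: on BLACK (8,2): turn L to W, flip to white, move to (8,1). |black|=6
Step 6: on WHITE (8,1): turn R to N, flip to black, move to (7,1). |black|=7
Step 7: on WHITE (7,1): turn R to E, flip to black, move to (7,2). |black|=8
Step 8: on BLACK (7,2): turn L to N, flip to white, move to (6,2). |black|=7
Step 9: on BLACK (6,2): turn L to W, flip to white, move to (6,1). |black|=6
Step 10: on WHITE (6,1): turn R to N, flip to black, move to (5,1). |black|=7
Step 11: on WHITE (5,1): turn R to E, flip to black, move to (5,2). |black|=8
Step 12: on WHITE (5,2): turn R to S, flip to black, move to (6,2). |black|=9
Step 13: on WHITE (6,2): turn R to W, flip to black, move to (6,1). |black|=10
Step 14: on BLACK (6,1): turn L to S, flip to white, move to (7,1). |black|=9
Step 15: on BLACK (7,1): turn L to E, flip to white, move to (7,2). |black|=8
Step 16: on WHITE (7,2): turn R to S, flip to black, move to (8,2). |black|=9
Step 17: on WHITE (8,2): turn R to W, flip to black, move to (8,1). |black|=10
Step 18: on BLACK (8,1): turn L to S, flip to white, move to (9,1). |black|=9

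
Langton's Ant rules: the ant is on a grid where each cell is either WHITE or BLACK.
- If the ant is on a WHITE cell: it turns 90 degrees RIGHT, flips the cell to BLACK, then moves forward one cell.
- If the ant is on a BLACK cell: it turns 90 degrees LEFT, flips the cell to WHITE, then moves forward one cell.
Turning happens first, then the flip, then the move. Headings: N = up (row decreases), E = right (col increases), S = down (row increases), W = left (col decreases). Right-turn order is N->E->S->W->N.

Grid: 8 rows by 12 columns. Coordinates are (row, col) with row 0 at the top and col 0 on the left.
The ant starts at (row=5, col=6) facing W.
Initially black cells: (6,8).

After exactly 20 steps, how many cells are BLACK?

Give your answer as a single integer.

Answer: 7

Derivation:
Step 1: on WHITE (5,6): turn R to N, flip to black, move to (4,6). |black|=2
Step 2: on WHITE (4,6): turn R to E, flip to black, move to (4,7). |black|=3
Step 3: on WHITE (4,7): turn R to S, flip to black, move to (5,7). |black|=4
Step 4: on WHITE (5,7): turn R to W, flip to black, move to (5,6). |black|=5
Step 5: on BLACK (5,6): turn L to S, flip to white, move to (6,6). |black|=4
Step 6: on WHITE (6,6): turn R to W, flip to black, move to (6,5). |black|=5
Step 7: on WHITE (6,5): turn R to N, flip to black, move to (5,5). |black|=6
Step 8: on WHITE (5,5): turn R to E, flip to black, move to (5,6). |black|=7
Step 9: on WHITE (5,6): turn R to S, flip to black, move to (6,6). |black|=8
Step 10: on BLACK (6,6): turn L to E, flip to white, move to (6,7). |black|=7
Step 11: on WHITE (6,7): turn R to S, flip to black, move to (7,7). |black|=8
Step 12: on WHITE (7,7): turn R to W, flip to black, move to (7,6). |black|=9
Step 13: on WHITE (7,6): turn R to N, flip to black, move to (6,6). |black|=10
Step 14: on WHITE (6,6): turn R to E, flip to black, move to (6,7). |black|=11
Step 15: on BLACK (6,7): turn L to N, flip to white, move to (5,7). |black|=10
Step 16: on BLACK (5,7): turn L to W, flip to white, move to (5,6). |black|=9
Step 17: on BLACK (5,6): turn L to S, flip to white, move to (6,6). |black|=8
Step 18: on BLACK (6,6): turn L to E, flip to white, move to (6,7). |black|=7
Step 19: on WHITE (6,7): turn R to S, flip to black, move to (7,7). |black|=8
Step 20: on BLACK (7,7): turn L to E, flip to white, move to (7,8). |black|=7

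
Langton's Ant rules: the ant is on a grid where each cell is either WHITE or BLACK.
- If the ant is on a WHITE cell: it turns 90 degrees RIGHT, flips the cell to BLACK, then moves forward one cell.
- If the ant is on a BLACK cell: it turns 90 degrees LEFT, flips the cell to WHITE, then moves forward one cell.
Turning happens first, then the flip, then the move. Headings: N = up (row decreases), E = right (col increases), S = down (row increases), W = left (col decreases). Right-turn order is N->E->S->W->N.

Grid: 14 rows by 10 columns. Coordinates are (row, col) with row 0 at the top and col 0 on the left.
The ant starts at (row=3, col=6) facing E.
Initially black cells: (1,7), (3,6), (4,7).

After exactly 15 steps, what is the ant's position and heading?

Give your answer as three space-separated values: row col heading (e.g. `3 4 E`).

Step 1: on BLACK (3,6): turn L to N, flip to white, move to (2,6). |black|=2
Step 2: on WHITE (2,6): turn R to E, flip to black, move to (2,7). |black|=3
Step 3: on WHITE (2,7): turn R to S, flip to black, move to (3,7). |black|=4
Step 4: on WHITE (3,7): turn R to W, flip to black, move to (3,6). |black|=5
Step 5: on WHITE (3,6): turn R to N, flip to black, move to (2,6). |black|=6
Step 6: on BLACK (2,6): turn L to W, flip to white, move to (2,5). |black|=5
Step 7: on WHITE (2,5): turn R to N, flip to black, move to (1,5). |black|=6
Step 8: on WHITE (1,5): turn R to E, flip to black, move to (1,6). |black|=7
Step 9: on WHITE (1,6): turn R to S, flip to black, move to (2,6). |black|=8
Step 10: on WHITE (2,6): turn R to W, flip to black, move to (2,5). |black|=9
Step 11: on BLACK (2,5): turn L to S, flip to white, move to (3,5). |black|=8
Step 12: on WHITE (3,5): turn R to W, flip to black, move to (3,4). |black|=9
Step 13: on WHITE (3,4): turn R to N, flip to black, move to (2,4). |black|=10
Step 14: on WHITE (2,4): turn R to E, flip to black, move to (2,5). |black|=11
Step 15: on WHITE (2,5): turn R to S, flip to black, move to (3,5). |black|=12

Answer: 3 5 S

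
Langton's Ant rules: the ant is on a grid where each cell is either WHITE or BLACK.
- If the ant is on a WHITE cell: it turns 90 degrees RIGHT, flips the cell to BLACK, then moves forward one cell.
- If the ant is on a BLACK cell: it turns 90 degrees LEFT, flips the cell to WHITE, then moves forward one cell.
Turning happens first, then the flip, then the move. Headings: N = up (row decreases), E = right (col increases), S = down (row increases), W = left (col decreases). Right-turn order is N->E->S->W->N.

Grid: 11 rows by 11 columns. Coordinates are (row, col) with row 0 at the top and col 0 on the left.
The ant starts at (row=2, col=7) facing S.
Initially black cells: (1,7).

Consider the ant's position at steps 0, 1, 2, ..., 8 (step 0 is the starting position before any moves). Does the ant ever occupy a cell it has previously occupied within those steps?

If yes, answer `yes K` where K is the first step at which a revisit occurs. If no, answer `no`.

Answer: yes 7

Derivation:
Step 1: on WHITE (2,7): turn R to W, flip to black, move to (2,6). |black|=2 — new cell
Step 2: on WHITE (2,6): turn R to N, flip to black, move to (1,6). |black|=3 — new cell
Step 3: on WHITE (1,6): turn R to E, flip to black, move to (1,7). |black|=4 — new cell
Step 4: on BLACK (1,7): turn L to N, flip to white, move to (0,7). |black|=3 — new cell
Step 5: on WHITE (0,7): turn R to E, flip to black, move to (0,8). |black|=4 — new cell
Step 6: on WHITE (0,8): turn R to S, flip to black, move to (1,8). |black|=5 — new cell
Step 7: on WHITE (1,8): turn R to W, flip to black, move to (1,7). |black|=6 — REVISIT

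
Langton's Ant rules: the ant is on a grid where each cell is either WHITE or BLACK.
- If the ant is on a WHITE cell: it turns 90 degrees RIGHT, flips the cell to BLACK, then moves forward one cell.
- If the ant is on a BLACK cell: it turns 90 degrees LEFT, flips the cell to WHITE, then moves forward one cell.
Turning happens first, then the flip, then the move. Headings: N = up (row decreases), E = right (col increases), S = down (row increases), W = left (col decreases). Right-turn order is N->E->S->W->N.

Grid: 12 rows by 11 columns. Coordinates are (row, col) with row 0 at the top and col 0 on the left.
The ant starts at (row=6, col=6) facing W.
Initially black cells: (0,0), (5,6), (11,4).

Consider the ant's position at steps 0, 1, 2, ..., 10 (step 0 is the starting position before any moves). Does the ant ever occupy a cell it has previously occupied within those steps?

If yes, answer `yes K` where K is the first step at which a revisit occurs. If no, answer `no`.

Step 1: on WHITE (6,6): turn R to N, flip to black, move to (5,6). |black|=4 — new cell
Step 2: on BLACK (5,6): turn L to W, flip to white, move to (5,5). |black|=3 — new cell
Step 3: on WHITE (5,5): turn R to N, flip to black, move to (4,5). |black|=4 — new cell
Step 4: on WHITE (4,5): turn R to E, flip to black, move to (4,6). |black|=5 — new cell
Step 5: on WHITE (4,6): turn R to S, flip to black, move to (5,6). |black|=6 — REVISIT

Answer: yes 5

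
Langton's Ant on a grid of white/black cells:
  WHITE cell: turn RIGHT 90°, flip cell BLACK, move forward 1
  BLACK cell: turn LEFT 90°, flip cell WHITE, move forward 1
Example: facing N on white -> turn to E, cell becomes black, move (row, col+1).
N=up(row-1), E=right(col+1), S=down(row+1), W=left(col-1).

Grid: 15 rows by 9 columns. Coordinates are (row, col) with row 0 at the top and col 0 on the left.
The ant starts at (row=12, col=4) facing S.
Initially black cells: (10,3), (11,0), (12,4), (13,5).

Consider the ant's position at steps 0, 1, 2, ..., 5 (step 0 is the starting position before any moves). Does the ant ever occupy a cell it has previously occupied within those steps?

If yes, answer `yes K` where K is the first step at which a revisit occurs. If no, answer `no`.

Answer: no

Derivation:
Step 1: on BLACK (12,4): turn L to E, flip to white, move to (12,5). |black|=3 — new cell
Step 2: on WHITE (12,5): turn R to S, flip to black, move to (13,5). |black|=4 — new cell
Step 3: on BLACK (13,5): turn L to E, flip to white, move to (13,6). |black|=3 — new cell
Step 4: on WHITE (13,6): turn R to S, flip to black, move to (14,6). |black|=4 — new cell
Step 5: on WHITE (14,6): turn R to W, flip to black, move to (14,5). |black|=5 — new cell
No revisit within 5 steps.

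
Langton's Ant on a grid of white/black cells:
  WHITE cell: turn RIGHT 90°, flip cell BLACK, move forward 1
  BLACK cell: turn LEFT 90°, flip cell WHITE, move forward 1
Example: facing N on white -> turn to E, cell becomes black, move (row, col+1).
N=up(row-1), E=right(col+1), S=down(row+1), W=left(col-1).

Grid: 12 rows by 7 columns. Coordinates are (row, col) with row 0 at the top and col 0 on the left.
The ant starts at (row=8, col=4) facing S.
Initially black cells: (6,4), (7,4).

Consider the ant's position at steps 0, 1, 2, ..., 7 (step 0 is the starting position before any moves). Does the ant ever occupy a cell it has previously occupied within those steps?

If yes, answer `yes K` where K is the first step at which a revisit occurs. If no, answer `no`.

Step 1: on WHITE (8,4): turn R to W, flip to black, move to (8,3). |black|=3 — new cell
Step 2: on WHITE (8,3): turn R to N, flip to black, move to (7,3). |black|=4 — new cell
Step 3: on WHITE (7,3): turn R to E, flip to black, move to (7,4). |black|=5 — new cell
Step 4: on BLACK (7,4): turn L to N, flip to white, move to (6,4). |black|=4 — new cell
Step 5: on BLACK (6,4): turn L to W, flip to white, move to (6,3). |black|=3 — new cell
Step 6: on WHITE (6,3): turn R to N, flip to black, move to (5,3). |black|=4 — new cell
Step 7: on WHITE (5,3): turn R to E, flip to black, move to (5,4). |black|=5 — new cell
No revisit within 7 steps.

Answer: no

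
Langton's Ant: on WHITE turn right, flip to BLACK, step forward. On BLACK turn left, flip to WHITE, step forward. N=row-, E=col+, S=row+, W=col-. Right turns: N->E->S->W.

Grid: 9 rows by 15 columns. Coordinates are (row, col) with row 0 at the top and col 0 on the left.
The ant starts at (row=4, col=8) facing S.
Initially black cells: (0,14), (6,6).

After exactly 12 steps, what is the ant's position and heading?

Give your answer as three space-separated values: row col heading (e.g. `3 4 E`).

Answer: 4 10 S

Derivation:
Step 1: on WHITE (4,8): turn R to W, flip to black, move to (4,7). |black|=3
Step 2: on WHITE (4,7): turn R to N, flip to black, move to (3,7). |black|=4
Step 3: on WHITE (3,7): turn R to E, flip to black, move to (3,8). |black|=5
Step 4: on WHITE (3,8): turn R to S, flip to black, move to (4,8). |black|=6
Step 5: on BLACK (4,8): turn L to E, flip to white, move to (4,9). |black|=5
Step 6: on WHITE (4,9): turn R to S, flip to black, move to (5,9). |black|=6
Step 7: on WHITE (5,9): turn R to W, flip to black, move to (5,8). |black|=7
Step 8: on WHITE (5,8): turn R to N, flip to black, move to (4,8). |black|=8
Step 9: on WHITE (4,8): turn R to E, flip to black, move to (4,9). |black|=9
Step 10: on BLACK (4,9): turn L to N, flip to white, move to (3,9). |black|=8
Step 11: on WHITE (3,9): turn R to E, flip to black, move to (3,10). |black|=9
Step 12: on WHITE (3,10): turn R to S, flip to black, move to (4,10). |black|=10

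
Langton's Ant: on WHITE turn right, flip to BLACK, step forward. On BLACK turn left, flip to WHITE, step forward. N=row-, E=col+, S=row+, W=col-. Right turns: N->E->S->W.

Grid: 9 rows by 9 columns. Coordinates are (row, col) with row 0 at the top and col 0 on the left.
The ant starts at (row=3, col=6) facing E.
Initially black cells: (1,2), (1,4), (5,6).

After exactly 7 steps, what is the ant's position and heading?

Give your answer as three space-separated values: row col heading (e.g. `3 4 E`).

Answer: 3 7 S

Derivation:
Step 1: on WHITE (3,6): turn R to S, flip to black, move to (4,6). |black|=4
Step 2: on WHITE (4,6): turn R to W, flip to black, move to (4,5). |black|=5
Step 3: on WHITE (4,5): turn R to N, flip to black, move to (3,5). |black|=6
Step 4: on WHITE (3,5): turn R to E, flip to black, move to (3,6). |black|=7
Step 5: on BLACK (3,6): turn L to N, flip to white, move to (2,6). |black|=6
Step 6: on WHITE (2,6): turn R to E, flip to black, move to (2,7). |black|=7
Step 7: on WHITE (2,7): turn R to S, flip to black, move to (3,7). |black|=8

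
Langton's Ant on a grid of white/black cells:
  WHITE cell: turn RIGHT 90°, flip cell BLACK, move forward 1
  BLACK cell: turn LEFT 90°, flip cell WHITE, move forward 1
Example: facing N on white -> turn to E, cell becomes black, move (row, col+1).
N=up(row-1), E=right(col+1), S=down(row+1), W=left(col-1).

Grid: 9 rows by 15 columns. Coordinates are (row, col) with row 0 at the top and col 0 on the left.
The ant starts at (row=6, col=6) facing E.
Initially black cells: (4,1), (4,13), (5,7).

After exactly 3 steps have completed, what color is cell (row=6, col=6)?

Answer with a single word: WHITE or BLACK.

Step 1: on WHITE (6,6): turn R to S, flip to black, move to (7,6). |black|=4
Step 2: on WHITE (7,6): turn R to W, flip to black, move to (7,5). |black|=5
Step 3: on WHITE (7,5): turn R to N, flip to black, move to (6,5). |black|=6

Answer: BLACK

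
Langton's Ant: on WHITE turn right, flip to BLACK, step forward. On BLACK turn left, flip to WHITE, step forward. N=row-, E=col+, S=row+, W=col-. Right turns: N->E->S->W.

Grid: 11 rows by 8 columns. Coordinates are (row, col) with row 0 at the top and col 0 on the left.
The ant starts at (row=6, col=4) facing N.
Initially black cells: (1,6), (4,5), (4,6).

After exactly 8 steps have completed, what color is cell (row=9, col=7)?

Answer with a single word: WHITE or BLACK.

Step 1: on WHITE (6,4): turn R to E, flip to black, move to (6,5). |black|=4
Step 2: on WHITE (6,5): turn R to S, flip to black, move to (7,5). |black|=5
Step 3: on WHITE (7,5): turn R to W, flip to black, move to (7,4). |black|=6
Step 4: on WHITE (7,4): turn R to N, flip to black, move to (6,4). |black|=7
Step 5: on BLACK (6,4): turn L to W, flip to white, move to (6,3). |black|=6
Step 6: on WHITE (6,3): turn R to N, flip to black, move to (5,3). |black|=7
Step 7: on WHITE (5,3): turn R to E, flip to black, move to (5,4). |black|=8
Step 8: on WHITE (5,4): turn R to S, flip to black, move to (6,4). |black|=9

Answer: WHITE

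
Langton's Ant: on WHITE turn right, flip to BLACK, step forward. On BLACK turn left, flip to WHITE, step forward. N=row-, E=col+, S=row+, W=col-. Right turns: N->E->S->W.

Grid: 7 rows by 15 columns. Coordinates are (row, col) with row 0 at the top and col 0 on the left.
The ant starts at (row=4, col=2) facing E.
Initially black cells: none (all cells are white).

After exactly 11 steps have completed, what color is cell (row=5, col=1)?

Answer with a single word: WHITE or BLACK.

Answer: BLACK

Derivation:
Step 1: on WHITE (4,2): turn R to S, flip to black, move to (5,2). |black|=1
Step 2: on WHITE (5,2): turn R to W, flip to black, move to (5,1). |black|=2
Step 3: on WHITE (5,1): turn R to N, flip to black, move to (4,1). |black|=3
Step 4: on WHITE (4,1): turn R to E, flip to black, move to (4,2). |black|=4
Step 5: on BLACK (4,2): turn L to N, flip to white, move to (3,2). |black|=3
Step 6: on WHITE (3,2): turn R to E, flip to black, move to (3,3). |black|=4
Step 7: on WHITE (3,3): turn R to S, flip to black, move to (4,3). |black|=5
Step 8: on WHITE (4,3): turn R to W, flip to black, move to (4,2). |black|=6
Step 9: on WHITE (4,2): turn R to N, flip to black, move to (3,2). |black|=7
Step 10: on BLACK (3,2): turn L to W, flip to white, move to (3,1). |black|=6
Step 11: on WHITE (3,1): turn R to N, flip to black, move to (2,1). |black|=7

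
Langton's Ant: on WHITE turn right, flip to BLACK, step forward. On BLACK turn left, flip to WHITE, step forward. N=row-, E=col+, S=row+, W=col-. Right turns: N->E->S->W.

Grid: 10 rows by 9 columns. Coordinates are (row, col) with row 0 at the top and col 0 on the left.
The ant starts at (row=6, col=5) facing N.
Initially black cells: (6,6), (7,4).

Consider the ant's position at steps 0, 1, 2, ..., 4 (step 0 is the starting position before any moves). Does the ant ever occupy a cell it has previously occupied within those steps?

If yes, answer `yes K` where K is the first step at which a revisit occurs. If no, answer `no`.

Step 1: on WHITE (6,5): turn R to E, flip to black, move to (6,6). |black|=3 — new cell
Step 2: on BLACK (6,6): turn L to N, flip to white, move to (5,6). |black|=2 — new cell
Step 3: on WHITE (5,6): turn R to E, flip to black, move to (5,7). |black|=3 — new cell
Step 4: on WHITE (5,7): turn R to S, flip to black, move to (6,7). |black|=4 — new cell
No revisit within 4 steps.

Answer: no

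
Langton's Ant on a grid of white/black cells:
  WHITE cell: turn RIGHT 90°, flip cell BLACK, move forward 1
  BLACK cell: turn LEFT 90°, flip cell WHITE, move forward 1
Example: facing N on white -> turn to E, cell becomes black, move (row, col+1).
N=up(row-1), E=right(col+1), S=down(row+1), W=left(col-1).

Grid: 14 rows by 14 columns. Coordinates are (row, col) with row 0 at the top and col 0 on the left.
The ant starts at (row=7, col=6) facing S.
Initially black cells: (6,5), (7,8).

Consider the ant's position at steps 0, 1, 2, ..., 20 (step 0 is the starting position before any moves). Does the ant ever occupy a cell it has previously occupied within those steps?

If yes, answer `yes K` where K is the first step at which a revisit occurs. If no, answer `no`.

Answer: yes 6

Derivation:
Step 1: on WHITE (7,6): turn R to W, flip to black, move to (7,5). |black|=3 — new cell
Step 2: on WHITE (7,5): turn R to N, flip to black, move to (6,5). |black|=4 — new cell
Step 3: on BLACK (6,5): turn L to W, flip to white, move to (6,4). |black|=3 — new cell
Step 4: on WHITE (6,4): turn R to N, flip to black, move to (5,4). |black|=4 — new cell
Step 5: on WHITE (5,4): turn R to E, flip to black, move to (5,5). |black|=5 — new cell
Step 6: on WHITE (5,5): turn R to S, flip to black, move to (6,5). |black|=6 — REVISIT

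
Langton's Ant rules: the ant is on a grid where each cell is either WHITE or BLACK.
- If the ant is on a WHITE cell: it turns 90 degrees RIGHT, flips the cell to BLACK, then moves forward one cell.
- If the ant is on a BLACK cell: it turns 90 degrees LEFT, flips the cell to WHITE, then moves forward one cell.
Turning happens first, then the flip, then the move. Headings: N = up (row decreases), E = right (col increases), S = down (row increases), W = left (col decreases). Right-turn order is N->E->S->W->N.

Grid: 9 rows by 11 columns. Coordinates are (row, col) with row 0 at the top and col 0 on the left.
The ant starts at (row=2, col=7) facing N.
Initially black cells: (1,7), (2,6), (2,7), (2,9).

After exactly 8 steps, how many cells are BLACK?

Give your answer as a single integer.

Step 1: on BLACK (2,7): turn L to W, flip to white, move to (2,6). |black|=3
Step 2: on BLACK (2,6): turn L to S, flip to white, move to (3,6). |black|=2
Step 3: on WHITE (3,6): turn R to W, flip to black, move to (3,5). |black|=3
Step 4: on WHITE (3,5): turn R to N, flip to black, move to (2,5). |black|=4
Step 5: on WHITE (2,5): turn R to E, flip to black, move to (2,6). |black|=5
Step 6: on WHITE (2,6): turn R to S, flip to black, move to (3,6). |black|=6
Step 7: on BLACK (3,6): turn L to E, flip to white, move to (3,7). |black|=5
Step 8: on WHITE (3,7): turn R to S, flip to black, move to (4,7). |black|=6

Answer: 6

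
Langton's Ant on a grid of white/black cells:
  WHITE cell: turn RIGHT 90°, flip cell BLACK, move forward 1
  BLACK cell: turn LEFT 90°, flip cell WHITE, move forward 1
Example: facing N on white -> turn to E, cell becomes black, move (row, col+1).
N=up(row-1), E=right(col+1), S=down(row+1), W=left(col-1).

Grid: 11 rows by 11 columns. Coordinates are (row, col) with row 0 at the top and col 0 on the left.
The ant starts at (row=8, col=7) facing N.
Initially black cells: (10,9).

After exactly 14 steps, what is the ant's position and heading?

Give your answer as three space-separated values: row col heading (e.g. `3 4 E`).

Answer: 9 6 S

Derivation:
Step 1: on WHITE (8,7): turn R to E, flip to black, move to (8,8). |black|=2
Step 2: on WHITE (8,8): turn R to S, flip to black, move to (9,8). |black|=3
Step 3: on WHITE (9,8): turn R to W, flip to black, move to (9,7). |black|=4
Step 4: on WHITE (9,7): turn R to N, flip to black, move to (8,7). |black|=5
Step 5: on BLACK (8,7): turn L to W, flip to white, move to (8,6). |black|=4
Step 6: on WHITE (8,6): turn R to N, flip to black, move to (7,6). |black|=5
Step 7: on WHITE (7,6): turn R to E, flip to black, move to (7,7). |black|=6
Step 8: on WHITE (7,7): turn R to S, flip to black, move to (8,7). |black|=7
Step 9: on WHITE (8,7): turn R to W, flip to black, move to (8,6). |black|=8
Step 10: on BLACK (8,6): turn L to S, flip to white, move to (9,6). |black|=7
Step 11: on WHITE (9,6): turn R to W, flip to black, move to (9,5). |black|=8
Step 12: on WHITE (9,5): turn R to N, flip to black, move to (8,5). |black|=9
Step 13: on WHITE (8,5): turn R to E, flip to black, move to (8,6). |black|=10
Step 14: on WHITE (8,6): turn R to S, flip to black, move to (9,6). |black|=11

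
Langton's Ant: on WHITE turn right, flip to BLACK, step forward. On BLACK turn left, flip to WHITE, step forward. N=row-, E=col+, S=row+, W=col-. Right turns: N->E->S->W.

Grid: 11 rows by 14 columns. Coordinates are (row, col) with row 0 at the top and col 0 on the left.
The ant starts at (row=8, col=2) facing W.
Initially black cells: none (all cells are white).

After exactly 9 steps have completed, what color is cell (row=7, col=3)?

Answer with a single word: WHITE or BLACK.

Answer: BLACK

Derivation:
Step 1: on WHITE (8,2): turn R to N, flip to black, move to (7,2). |black|=1
Step 2: on WHITE (7,2): turn R to E, flip to black, move to (7,3). |black|=2
Step 3: on WHITE (7,3): turn R to S, flip to black, move to (8,3). |black|=3
Step 4: on WHITE (8,3): turn R to W, flip to black, move to (8,2). |black|=4
Step 5: on BLACK (8,2): turn L to S, flip to white, move to (9,2). |black|=3
Step 6: on WHITE (9,2): turn R to W, flip to black, move to (9,1). |black|=4
Step 7: on WHITE (9,1): turn R to N, flip to black, move to (8,1). |black|=5
Step 8: on WHITE (8,1): turn R to E, flip to black, move to (8,2). |black|=6
Step 9: on WHITE (8,2): turn R to S, flip to black, move to (9,2). |black|=7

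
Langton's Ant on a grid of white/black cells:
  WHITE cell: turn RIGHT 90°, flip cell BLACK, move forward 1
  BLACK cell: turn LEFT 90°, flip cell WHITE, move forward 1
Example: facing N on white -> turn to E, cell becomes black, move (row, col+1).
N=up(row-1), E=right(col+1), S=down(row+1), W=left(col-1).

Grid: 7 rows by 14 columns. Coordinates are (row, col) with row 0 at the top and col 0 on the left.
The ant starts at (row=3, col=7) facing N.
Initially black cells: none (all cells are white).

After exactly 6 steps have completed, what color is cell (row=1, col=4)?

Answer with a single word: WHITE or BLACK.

Step 1: on WHITE (3,7): turn R to E, flip to black, move to (3,8). |black|=1
Step 2: on WHITE (3,8): turn R to S, flip to black, move to (4,8). |black|=2
Step 3: on WHITE (4,8): turn R to W, flip to black, move to (4,7). |black|=3
Step 4: on WHITE (4,7): turn R to N, flip to black, move to (3,7). |black|=4
Step 5: on BLACK (3,7): turn L to W, flip to white, move to (3,6). |black|=3
Step 6: on WHITE (3,6): turn R to N, flip to black, move to (2,6). |black|=4

Answer: WHITE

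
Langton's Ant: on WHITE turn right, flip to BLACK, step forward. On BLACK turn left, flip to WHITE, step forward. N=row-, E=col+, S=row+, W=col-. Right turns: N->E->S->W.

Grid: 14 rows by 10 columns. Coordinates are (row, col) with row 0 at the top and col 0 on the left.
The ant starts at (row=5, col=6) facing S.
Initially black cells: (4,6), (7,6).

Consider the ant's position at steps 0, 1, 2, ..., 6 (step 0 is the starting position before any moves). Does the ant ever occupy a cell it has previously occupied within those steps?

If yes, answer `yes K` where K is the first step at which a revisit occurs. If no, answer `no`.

Answer: no

Derivation:
Step 1: on WHITE (5,6): turn R to W, flip to black, move to (5,5). |black|=3 — new cell
Step 2: on WHITE (5,5): turn R to N, flip to black, move to (4,5). |black|=4 — new cell
Step 3: on WHITE (4,5): turn R to E, flip to black, move to (4,6). |black|=5 — new cell
Step 4: on BLACK (4,6): turn L to N, flip to white, move to (3,6). |black|=4 — new cell
Step 5: on WHITE (3,6): turn R to E, flip to black, move to (3,7). |black|=5 — new cell
Step 6: on WHITE (3,7): turn R to S, flip to black, move to (4,7). |black|=6 — new cell
No revisit within 6 steps.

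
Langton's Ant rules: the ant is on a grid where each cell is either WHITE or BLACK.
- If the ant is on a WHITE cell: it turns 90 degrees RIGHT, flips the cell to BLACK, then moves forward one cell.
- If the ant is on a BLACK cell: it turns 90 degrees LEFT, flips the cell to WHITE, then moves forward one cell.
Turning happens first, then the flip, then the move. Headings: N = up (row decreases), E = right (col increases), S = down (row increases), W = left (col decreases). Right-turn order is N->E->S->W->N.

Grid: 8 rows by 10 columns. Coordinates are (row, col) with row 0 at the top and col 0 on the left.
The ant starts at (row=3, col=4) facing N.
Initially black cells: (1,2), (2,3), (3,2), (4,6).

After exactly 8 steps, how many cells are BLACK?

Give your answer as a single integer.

Step 1: on WHITE (3,4): turn R to E, flip to black, move to (3,5). |black|=5
Step 2: on WHITE (3,5): turn R to S, flip to black, move to (4,5). |black|=6
Step 3: on WHITE (4,5): turn R to W, flip to black, move to (4,4). |black|=7
Step 4: on WHITE (4,4): turn R to N, flip to black, move to (3,4). |black|=8
Step 5: on BLACK (3,4): turn L to W, flip to white, move to (3,3). |black|=7
Step 6: on WHITE (3,3): turn R to N, flip to black, move to (2,3). |black|=8
Step 7: on BLACK (2,3): turn L to W, flip to white, move to (2,2). |black|=7
Step 8: on WHITE (2,2): turn R to N, flip to black, move to (1,2). |black|=8

Answer: 8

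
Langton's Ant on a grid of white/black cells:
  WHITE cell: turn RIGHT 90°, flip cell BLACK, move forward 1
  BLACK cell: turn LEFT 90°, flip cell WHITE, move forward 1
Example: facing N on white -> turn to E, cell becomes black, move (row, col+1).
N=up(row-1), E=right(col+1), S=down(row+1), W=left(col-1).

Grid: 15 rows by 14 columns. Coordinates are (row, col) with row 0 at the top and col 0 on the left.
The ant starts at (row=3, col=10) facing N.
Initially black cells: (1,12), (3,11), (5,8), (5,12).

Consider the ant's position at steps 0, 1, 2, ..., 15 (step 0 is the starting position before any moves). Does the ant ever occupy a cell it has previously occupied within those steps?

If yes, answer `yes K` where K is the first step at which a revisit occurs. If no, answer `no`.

Step 1: on WHITE (3,10): turn R to E, flip to black, move to (3,11). |black|=5 — new cell
Step 2: on BLACK (3,11): turn L to N, flip to white, move to (2,11). |black|=4 — new cell
Step 3: on WHITE (2,11): turn R to E, flip to black, move to (2,12). |black|=5 — new cell
Step 4: on WHITE (2,12): turn R to S, flip to black, move to (3,12). |black|=6 — new cell
Step 5: on WHITE (3,12): turn R to W, flip to black, move to (3,11). |black|=7 — REVISIT

Answer: yes 5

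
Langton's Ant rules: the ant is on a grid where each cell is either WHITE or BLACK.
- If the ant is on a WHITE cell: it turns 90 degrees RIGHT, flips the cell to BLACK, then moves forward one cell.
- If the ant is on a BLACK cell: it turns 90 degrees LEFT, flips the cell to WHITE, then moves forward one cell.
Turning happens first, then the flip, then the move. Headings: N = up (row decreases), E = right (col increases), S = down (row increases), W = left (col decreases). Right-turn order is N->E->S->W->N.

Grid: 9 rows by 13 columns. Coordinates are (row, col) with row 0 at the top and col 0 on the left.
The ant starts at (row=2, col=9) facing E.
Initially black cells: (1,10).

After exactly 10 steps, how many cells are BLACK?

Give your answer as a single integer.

Answer: 7

Derivation:
Step 1: on WHITE (2,9): turn R to S, flip to black, move to (3,9). |black|=2
Step 2: on WHITE (3,9): turn R to W, flip to black, move to (3,8). |black|=3
Step 3: on WHITE (3,8): turn R to N, flip to black, move to (2,8). |black|=4
Step 4: on WHITE (2,8): turn R to E, flip to black, move to (2,9). |black|=5
Step 5: on BLACK (2,9): turn L to N, flip to white, move to (1,9). |black|=4
Step 6: on WHITE (1,9): turn R to E, flip to black, move to (1,10). |black|=5
Step 7: on BLACK (1,10): turn L to N, flip to white, move to (0,10). |black|=4
Step 8: on WHITE (0,10): turn R to E, flip to black, move to (0,11). |black|=5
Step 9: on WHITE (0,11): turn R to S, flip to black, move to (1,11). |black|=6
Step 10: on WHITE (1,11): turn R to W, flip to black, move to (1,10). |black|=7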